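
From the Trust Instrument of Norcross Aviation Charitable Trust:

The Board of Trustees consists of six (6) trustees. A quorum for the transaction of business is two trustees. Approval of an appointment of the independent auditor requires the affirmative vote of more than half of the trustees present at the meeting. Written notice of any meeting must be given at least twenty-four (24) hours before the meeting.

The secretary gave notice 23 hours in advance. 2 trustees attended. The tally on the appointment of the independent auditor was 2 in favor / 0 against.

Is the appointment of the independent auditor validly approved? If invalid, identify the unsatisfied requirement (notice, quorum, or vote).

Notice: 23 hours given; 24 required (23 < 24). Not satisfied.
Quorum: 2 present; quorum is 2. Satisfied.
Vote: the appointment of the independent auditor requires a majority of the trustees present (2). A majority of 2 is 2, so 2 affirmative votes are needed; 2 voted in favor. Satisfied.

Invalid — notice requirement not satisfied.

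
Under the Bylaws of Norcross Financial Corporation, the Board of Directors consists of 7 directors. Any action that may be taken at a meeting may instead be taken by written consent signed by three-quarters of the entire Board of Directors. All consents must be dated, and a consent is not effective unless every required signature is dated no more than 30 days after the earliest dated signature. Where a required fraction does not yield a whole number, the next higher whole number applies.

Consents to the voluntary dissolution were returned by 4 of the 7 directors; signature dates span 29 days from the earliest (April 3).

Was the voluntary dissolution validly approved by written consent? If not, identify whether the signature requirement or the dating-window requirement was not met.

Not effective — insufficient signatures.

Signatures required: three-quarters of 7 — 3/4 of 7 = 5.25, rounded up to 6, so 6 needed; 4 signed. Insufficient.
Dating window: the latest signature is 29 days after the earliest; the limit is 30 days. Within the window.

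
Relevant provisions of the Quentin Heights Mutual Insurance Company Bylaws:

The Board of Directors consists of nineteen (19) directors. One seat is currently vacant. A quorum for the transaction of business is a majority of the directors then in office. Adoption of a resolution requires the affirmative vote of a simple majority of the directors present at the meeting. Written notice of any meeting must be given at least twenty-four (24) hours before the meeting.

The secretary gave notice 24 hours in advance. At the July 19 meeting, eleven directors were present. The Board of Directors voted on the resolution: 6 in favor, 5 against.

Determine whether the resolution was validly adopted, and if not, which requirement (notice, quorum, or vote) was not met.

Valid — all requirements satisfied.

Notice: 24 hours given; 24 required (24 ≥ 24). Satisfied.
Quorum: 11 present; quorum is 10. Satisfied.
Vote: the resolution requires a majority of the directors present (11). A majority of 11 is 6, so 6 affirmative votes are needed; 6 voted in favor. Satisfied.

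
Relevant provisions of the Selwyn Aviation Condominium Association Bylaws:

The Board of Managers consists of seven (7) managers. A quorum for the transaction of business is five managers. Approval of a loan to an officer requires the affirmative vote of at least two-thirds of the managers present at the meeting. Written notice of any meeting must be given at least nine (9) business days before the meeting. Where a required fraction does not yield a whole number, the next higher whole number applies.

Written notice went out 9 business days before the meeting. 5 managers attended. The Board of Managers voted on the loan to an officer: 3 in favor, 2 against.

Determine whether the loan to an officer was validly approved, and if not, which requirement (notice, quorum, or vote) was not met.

Invalid — vote requirement not satisfied.

Notice: 9 business days given; 9 required (9 ≥ 9). Satisfied.
Quorum: 5 present; quorum is 5. Satisfied.
Vote: the loan to an officer requires two-thirds of the managers present (5). 2/3 of 5 = 3.33, rounded up to 4, so 4 affirmative votes are needed; 3 voted in favor. Not satisfied.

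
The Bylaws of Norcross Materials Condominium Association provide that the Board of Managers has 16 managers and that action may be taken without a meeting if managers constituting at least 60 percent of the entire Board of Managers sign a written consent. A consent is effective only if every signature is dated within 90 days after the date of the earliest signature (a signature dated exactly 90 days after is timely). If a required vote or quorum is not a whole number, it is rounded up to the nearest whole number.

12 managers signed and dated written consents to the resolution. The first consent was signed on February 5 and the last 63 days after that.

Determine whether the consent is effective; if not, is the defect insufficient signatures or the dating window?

Effective — both the signature and dating-window requirements are satisfied.

Signatures required: at least 60 percent of 16 — 3/5 of 16 = 9.60, rounded up to 10, so 10 needed; 12 signed. Sufficient.
Dating window: the latest signature is 63 days after the earliest; the limit is 90 days. Within the window.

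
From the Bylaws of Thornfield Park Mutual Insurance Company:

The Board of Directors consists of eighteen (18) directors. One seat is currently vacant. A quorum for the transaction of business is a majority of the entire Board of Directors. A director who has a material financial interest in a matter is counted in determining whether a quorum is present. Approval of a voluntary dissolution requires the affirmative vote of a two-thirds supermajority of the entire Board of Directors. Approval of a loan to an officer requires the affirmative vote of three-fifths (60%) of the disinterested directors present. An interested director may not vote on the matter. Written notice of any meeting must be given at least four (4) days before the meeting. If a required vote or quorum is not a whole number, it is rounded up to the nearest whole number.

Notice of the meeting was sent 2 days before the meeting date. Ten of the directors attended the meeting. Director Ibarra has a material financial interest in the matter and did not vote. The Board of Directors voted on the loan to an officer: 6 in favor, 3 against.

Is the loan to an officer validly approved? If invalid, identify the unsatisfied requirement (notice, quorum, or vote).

Invalid — notice requirement not satisfied.

Notice: 2 days given; 4 required (2 < 4). Not satisfied.
Quorum: 10 present (interested directors count toward quorum); quorum is 10. Satisfied.
Vote: the loan to an officer requires three-fifths of the disinterested directors present (10 − 1 = 9). 3/5 of 9 = 5.40, rounded up to 6, so 6 affirmative votes are needed; 6 voted in favor. Satisfied.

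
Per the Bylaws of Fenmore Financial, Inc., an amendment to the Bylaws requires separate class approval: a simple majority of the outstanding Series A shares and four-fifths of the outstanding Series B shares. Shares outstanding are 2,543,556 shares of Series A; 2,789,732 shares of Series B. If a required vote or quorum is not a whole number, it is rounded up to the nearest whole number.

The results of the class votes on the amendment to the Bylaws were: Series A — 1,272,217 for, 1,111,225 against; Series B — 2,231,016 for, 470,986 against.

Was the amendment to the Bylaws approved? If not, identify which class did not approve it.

Not approved — the Series B shares did not give the required vote.

Series A: a majority of 2543556 is 1271779; 1,271,779 required, 1,272,217 in favor — approved.
Series B: 4/5 of 2789732 = 2231785.60, rounded up to 2231786; 2,231,786 required, 2,231,016 in favor — not approved.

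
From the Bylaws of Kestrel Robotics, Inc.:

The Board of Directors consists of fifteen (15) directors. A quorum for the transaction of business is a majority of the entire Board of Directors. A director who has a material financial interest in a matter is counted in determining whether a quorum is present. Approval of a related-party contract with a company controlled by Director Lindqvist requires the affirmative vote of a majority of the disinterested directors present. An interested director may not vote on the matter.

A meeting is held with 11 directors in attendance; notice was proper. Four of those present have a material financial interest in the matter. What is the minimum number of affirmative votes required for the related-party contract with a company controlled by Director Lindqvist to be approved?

4

The related-party contract with a company controlled by Director Lindqvist requires a majority of the disinterested directors present (11 − 4 = 7).
A majority of 7 is 4.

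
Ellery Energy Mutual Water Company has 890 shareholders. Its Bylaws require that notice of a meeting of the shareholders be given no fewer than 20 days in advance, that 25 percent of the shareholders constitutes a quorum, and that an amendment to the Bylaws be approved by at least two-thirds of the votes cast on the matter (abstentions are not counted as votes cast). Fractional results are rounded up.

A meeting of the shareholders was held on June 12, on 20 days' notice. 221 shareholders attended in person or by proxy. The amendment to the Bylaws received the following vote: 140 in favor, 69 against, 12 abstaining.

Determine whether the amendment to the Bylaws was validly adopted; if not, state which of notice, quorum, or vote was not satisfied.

Invalid — quorum requirement not satisfied.

Notice: 20 days given; 20 required. Satisfied.
Quorum: 25% of 890 = 222.50, rounded up to 223; 221 present. Not satisfied.
Vote: requires two-thirds of the votes cast (221 − 12 abstaining = 209); 2/3 of 209 = 139.33, rounded up to 140, so 140 needed; 140 in favor. Satisfied.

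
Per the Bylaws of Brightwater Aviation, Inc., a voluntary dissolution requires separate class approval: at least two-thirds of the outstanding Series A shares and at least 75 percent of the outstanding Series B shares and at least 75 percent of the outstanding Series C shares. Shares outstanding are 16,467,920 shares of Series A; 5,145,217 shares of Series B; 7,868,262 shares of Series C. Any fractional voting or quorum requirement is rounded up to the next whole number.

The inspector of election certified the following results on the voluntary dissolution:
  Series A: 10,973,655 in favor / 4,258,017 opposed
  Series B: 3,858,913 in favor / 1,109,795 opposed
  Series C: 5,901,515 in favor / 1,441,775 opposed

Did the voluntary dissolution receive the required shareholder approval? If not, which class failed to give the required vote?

Series A: 2/3 of 16467920 = 10978613.33, rounded up to 10978614; 10,978,614 required, 10,973,655 in favor — not approved.
Series B: 3/4 of 5145217 = 3858912.75, rounded up to 3858913; 3,858,913 required, 3,858,913 in favor — approved.
Series C: 3/4 of 7868262 = 5901196.50, rounded up to 5901197; 5,901,197 required, 5,901,515 in favor — approved.

Not approved — the Series A shares did not give the required vote.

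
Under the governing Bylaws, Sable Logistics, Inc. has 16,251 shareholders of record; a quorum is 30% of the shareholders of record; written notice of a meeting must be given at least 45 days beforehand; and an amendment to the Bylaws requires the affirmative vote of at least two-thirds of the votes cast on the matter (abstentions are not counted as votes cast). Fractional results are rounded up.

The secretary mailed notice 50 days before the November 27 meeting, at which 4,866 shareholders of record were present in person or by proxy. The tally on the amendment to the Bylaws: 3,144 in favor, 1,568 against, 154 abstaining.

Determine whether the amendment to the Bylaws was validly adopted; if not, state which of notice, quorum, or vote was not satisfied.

Invalid — quorum requirement not satisfied.

Notice: 50 days given; 45 required. Satisfied.
Quorum: 30% of 16,251 = 4,875.30, rounded up to 4,876; 4,866 present. Not satisfied.
Vote: requires two-thirds of the votes cast (4,866 − 154 abstaining = 4,712); 2/3 of 4712 = 3141.33, rounded up to 3142, so 3,142 needed; 3,144 in favor. Satisfied.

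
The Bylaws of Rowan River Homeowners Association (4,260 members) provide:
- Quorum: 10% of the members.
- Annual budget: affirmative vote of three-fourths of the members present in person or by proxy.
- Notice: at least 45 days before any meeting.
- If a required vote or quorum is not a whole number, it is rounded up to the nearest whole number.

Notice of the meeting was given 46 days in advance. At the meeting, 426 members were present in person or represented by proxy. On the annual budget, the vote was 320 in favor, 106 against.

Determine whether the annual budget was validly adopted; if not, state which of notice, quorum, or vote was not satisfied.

Valid — all requirements satisfied.

Notice: 46 days given; 45 required. Satisfied.
Quorum: 10% of 4,260 = 426; 426 present. Satisfied.
Vote: requires three-fourths of those present (426); 3/4 of 426 = 319.50, rounded up to 320, so 320 needed; 320 in favor. Satisfied.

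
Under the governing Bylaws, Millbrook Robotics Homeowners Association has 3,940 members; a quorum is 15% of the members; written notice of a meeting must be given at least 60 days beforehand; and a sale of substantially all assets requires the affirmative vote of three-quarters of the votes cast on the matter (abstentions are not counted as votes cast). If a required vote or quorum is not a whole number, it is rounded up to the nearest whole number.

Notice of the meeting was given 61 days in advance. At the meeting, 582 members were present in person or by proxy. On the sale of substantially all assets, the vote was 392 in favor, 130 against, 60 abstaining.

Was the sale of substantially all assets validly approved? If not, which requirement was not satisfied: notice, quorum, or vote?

Notice: 61 days given; 60 required. Satisfied.
Quorum: 15% of 3,940 = 591; 582 present. Not satisfied.
Vote: requires three-fourths of the votes cast (582 − 60 abstaining = 522); 3/4 of 522 = 391.50, rounded up to 392, so 392 needed; 392 in favor. Satisfied.

Invalid — quorum requirement not satisfied.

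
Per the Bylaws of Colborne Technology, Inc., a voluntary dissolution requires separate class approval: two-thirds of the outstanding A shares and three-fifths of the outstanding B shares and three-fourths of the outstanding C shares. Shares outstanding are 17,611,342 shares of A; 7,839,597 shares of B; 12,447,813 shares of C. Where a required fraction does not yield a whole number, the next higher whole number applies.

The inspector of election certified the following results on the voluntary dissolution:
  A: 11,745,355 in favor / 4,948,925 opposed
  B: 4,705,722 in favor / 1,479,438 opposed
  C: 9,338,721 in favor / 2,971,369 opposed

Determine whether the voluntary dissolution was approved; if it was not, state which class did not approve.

Approved — every class gave the required vote.

A: 2/3 of 17611342 = 11740894.67, rounded up to 11740895; 11,740,895 required, 11,745,355 in favor — approved.
B: 3/5 of 7839597 = 4703758.20, rounded up to 4703759; 4,703,759 required, 4,705,722 in favor — approved.
C: 3/4 of 12447813 = 9335859.75, rounded up to 9335860; 9,335,860 required, 9,338,721 in favor — approved.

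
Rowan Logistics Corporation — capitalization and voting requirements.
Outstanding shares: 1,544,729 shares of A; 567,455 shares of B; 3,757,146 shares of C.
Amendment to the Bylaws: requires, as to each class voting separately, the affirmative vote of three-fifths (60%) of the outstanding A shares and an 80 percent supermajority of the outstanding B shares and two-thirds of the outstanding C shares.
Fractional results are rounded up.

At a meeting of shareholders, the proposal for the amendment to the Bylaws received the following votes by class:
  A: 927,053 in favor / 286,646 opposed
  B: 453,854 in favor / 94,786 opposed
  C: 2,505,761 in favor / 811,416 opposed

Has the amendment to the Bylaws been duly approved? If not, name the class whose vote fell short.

Not approved — the B shares did not give the required vote.

A: 3/5 of 1544729 = 926837.40, rounded up to 926838; 926,838 required, 927,053 in favor — approved.
B: 4/5 of 567455 = 453964; 453,964 required, 453,854 in favor — not approved.
C: 2/3 of 3757146 = 2504764; 2,504,764 required, 2,505,761 in favor — approved.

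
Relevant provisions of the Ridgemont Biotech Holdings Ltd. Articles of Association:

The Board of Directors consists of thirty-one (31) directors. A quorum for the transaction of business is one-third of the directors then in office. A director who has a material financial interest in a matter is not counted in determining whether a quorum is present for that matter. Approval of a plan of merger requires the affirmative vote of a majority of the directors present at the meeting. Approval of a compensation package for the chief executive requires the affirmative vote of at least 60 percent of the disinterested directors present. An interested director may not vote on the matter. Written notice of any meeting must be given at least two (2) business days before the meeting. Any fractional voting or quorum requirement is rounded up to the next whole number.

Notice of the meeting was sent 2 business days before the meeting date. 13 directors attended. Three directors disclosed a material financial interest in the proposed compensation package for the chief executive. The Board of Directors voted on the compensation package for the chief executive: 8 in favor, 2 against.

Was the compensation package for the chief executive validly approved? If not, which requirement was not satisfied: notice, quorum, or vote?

Notice: 2 business days given; 2 required (2 ≥ 2). Satisfied.
Quorum: 13 present, but the 3 interested directors do not count, leaving 10. Quorum is 11. Not satisfied.
Vote: the compensation package for the chief executive requires three-fifths of the disinterested directors present (13 − 3 = 10). 3/5 of 10 = 6, so 6 affirmative votes are needed; 8 voted in favor. Satisfied. (Moot — without a quorum no business can be validly transacted.)

Invalid — quorum requirement not satisfied.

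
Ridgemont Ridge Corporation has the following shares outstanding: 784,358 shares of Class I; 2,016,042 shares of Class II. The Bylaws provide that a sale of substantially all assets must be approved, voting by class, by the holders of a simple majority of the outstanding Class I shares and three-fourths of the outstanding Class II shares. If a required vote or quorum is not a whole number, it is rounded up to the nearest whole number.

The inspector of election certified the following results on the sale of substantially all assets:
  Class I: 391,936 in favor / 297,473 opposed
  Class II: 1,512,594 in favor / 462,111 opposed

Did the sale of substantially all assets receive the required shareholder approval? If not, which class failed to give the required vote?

Class I: a majority of 784358 is 392180; 392,180 required, 391,936 in favor — not approved.
Class II: 3/4 of 2016042 = 1512031.50, rounded up to 1512032; 1,512,032 required, 1,512,594 in favor — approved.

Not approved — the Class I shares did not give the required vote.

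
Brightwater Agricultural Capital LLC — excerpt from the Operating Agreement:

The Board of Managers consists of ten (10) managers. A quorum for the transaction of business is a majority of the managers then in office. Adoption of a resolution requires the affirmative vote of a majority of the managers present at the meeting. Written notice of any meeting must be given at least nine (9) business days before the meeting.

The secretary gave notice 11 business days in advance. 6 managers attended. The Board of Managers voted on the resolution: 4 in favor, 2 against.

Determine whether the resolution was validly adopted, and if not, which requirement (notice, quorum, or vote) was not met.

Valid — all requirements satisfied.

Notice: 11 business days given; 9 required (11 ≥ 9). Satisfied.
Quorum: 6 present; quorum is 6. Satisfied.
Vote: the resolution requires a majority of the managers present (6). A majority of 6 is 4, so 4 affirmative votes are needed; 4 voted in favor. Satisfied.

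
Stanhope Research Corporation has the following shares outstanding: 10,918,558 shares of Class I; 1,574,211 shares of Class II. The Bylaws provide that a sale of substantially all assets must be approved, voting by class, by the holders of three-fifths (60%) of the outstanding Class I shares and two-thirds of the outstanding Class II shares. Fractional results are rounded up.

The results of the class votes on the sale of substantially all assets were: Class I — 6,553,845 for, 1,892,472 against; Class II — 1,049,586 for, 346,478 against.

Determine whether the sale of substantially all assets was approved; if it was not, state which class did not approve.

Approved — every class gave the required vote.

Class I: 3/5 of 10918558 = 6551134.80, rounded up to 6551135; 6,551,135 required, 6,553,845 in favor — approved.
Class II: 2/3 of 1574211 = 1049474; 1,049,474 required, 1,049,586 in favor — approved.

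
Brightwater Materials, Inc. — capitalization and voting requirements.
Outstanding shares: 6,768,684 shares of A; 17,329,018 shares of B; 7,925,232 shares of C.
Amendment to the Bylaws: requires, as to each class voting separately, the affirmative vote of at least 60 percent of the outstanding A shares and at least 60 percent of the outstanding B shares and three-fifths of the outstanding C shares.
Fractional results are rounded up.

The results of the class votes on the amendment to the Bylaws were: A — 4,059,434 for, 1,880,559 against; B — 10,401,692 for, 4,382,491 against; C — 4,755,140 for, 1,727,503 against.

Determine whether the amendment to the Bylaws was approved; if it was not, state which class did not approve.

Not approved — the A shares did not give the required vote.

A: 3/5 of 6768684 = 4061210.40, rounded up to 4061211; 4,061,211 required, 4,059,434 in favor — not approved.
B: 3/5 of 17329018 = 10397410.80, rounded up to 10397411; 10,397,411 required, 10,401,692 in favor — approved.
C: 3/5 of 7925232 = 4755139.20, rounded up to 4755140; 4,755,140 required, 4,755,140 in favor — approved.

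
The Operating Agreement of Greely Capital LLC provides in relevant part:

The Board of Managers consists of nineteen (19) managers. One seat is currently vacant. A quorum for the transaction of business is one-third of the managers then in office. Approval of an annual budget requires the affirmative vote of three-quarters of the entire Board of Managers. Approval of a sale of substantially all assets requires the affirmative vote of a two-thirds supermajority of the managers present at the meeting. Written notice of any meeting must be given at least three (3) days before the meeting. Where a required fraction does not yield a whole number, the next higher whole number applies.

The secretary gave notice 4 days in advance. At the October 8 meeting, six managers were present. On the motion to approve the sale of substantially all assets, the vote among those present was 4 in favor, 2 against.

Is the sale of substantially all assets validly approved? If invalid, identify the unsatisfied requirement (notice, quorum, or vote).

Notice: 4 days given; 3 required (4 ≥ 3). Satisfied.
Quorum: 6 present; quorum is 6. Satisfied.
Vote: the sale of substantially all assets requires two-thirds of the managers present (6). 2/3 of 6 = 4, so 4 affirmative votes are needed; 4 voted in favor. Satisfied.

Valid — all requirements satisfied.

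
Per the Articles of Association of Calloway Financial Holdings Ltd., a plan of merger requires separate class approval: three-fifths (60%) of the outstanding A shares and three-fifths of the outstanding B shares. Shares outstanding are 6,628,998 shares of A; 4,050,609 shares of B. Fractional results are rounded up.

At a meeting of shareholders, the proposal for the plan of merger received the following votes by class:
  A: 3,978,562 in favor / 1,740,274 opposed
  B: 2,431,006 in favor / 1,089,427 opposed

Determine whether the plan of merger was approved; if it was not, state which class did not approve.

Approved — every class gave the required vote.

A: 3/5 of 6628998 = 3977398.80, rounded up to 3977399; 3,977,399 required, 3,978,562 in favor — approved.
B: 3/5 of 4050609 = 2430365.40, rounded up to 2430366; 2,430,366 required, 2,431,006 in favor — approved.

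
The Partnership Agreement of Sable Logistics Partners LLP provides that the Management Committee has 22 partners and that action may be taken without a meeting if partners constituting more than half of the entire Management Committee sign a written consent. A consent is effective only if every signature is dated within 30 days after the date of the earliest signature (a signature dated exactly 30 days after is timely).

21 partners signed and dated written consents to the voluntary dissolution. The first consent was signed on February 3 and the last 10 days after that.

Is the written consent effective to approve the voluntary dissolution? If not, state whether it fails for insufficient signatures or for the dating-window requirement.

Signatures required: more than half of 22 — a majority of 22 is 12, so 12 needed; 21 signed. Sufficient.
Dating window: the latest signature is 10 days after the earliest; the limit is 30 days. Within the window.

Effective — both the signature and dating-window requirements are satisfied.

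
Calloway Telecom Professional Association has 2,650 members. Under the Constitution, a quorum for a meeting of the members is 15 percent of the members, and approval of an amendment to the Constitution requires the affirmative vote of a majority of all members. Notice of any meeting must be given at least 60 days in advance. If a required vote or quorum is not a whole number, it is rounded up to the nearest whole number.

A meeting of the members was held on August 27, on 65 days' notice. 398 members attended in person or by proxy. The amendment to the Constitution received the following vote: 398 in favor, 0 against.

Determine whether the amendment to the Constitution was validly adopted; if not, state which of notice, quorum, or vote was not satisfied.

Invalid — vote requirement not satisfied.

Notice: 65 days given; 60 required. Satisfied.
Quorum: 15% of 2,650 = 397.50, rounded up to 398; 398 present. Satisfied.
Vote: requires a majority of all members (2,650); a majority of 2650 is 1326, so 1,326 needed; 398 in favor. Not satisfied.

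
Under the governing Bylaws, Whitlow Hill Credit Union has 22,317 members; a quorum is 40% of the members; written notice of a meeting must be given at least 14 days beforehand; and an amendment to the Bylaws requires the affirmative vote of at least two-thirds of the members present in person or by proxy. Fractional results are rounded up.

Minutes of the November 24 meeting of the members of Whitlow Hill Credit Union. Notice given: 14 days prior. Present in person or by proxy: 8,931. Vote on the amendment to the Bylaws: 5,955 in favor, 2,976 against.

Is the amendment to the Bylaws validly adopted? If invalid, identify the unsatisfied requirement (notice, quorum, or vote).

Valid — all requirements satisfied.

Notice: 14 days given; 14 required. Satisfied.
Quorum: 40% of 22,317 = 8,926.80, rounded up to 8,927; 8,931 present. Satisfied.
Vote: requires two-thirds of those present (8,931); 2/3 of 8931 = 5954, so 5,954 needed; 5,955 in favor. Satisfied.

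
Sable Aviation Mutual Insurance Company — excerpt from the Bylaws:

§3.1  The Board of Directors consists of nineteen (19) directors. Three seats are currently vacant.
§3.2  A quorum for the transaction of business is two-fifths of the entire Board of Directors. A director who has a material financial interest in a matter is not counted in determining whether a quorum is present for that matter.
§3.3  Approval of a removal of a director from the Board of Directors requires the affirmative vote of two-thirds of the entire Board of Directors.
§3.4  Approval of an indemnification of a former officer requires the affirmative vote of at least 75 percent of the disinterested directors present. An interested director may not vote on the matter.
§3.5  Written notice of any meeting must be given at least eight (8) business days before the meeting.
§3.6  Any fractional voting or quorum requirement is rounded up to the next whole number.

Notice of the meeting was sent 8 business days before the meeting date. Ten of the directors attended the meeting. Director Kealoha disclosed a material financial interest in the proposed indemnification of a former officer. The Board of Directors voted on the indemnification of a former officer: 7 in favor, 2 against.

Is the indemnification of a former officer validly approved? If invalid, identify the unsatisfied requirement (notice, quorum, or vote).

Notice: 8 business days given; 8 required (8 ≥ 8). Satisfied.
Quorum: 10 present, but the 1 interested director does not count, leaving 9. Quorum is 8. Satisfied.
Vote: the indemnification of a former officer requires three-fourths of the disinterested directors present (10 − 1 = 9). 3/4 of 9 = 6.75, rounded up to 7, so 7 affirmative votes are needed; 7 voted in favor. Satisfied.

Valid — all requirements satisfied.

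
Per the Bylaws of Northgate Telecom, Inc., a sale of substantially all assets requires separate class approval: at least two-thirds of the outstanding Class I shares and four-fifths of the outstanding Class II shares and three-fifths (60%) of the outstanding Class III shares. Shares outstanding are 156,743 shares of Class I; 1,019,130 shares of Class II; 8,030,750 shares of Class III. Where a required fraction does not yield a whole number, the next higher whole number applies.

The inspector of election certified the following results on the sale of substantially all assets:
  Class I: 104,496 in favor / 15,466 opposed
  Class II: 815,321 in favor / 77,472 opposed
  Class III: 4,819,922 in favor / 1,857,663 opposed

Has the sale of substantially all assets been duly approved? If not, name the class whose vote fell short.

Class I: 2/3 of 156743 = 104495.33, rounded up to 104496; 104,496 required, 104,496 in favor — approved.
Class II: 4/5 of 1019130 = 815304; 815,304 required, 815,321 in favor — approved.
Class III: 3/5 of 8030750 = 4818450; 4,818,450 required, 4,819,922 in favor — approved.

Approved — every class gave the required vote.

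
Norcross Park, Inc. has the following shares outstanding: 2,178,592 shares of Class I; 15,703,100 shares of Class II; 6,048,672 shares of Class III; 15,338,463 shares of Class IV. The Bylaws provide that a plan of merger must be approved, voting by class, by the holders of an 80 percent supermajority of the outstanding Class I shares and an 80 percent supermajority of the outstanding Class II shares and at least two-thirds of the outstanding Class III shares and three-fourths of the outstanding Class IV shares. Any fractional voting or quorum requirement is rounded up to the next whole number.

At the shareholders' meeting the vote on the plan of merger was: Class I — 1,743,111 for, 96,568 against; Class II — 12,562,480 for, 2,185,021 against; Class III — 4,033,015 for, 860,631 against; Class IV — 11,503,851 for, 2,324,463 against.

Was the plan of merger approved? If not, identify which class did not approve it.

Approved — every class gave the required vote.

Class I: 4/5 of 2178592 = 1742873.60, rounded up to 1742874; 1,742,874 required, 1,743,111 in favor — approved.
Class II: 4/5 of 15703100 = 12562480; 12,562,480 required, 12,562,480 in favor — approved.
Class III: 2/3 of 6048672 = 4032448; 4,032,448 required, 4,033,015 in favor — approved.
Class IV: 3/4 of 15338463 = 11503847.25, rounded up to 11503848; 11,503,848 required, 11,503,851 in favor — approved.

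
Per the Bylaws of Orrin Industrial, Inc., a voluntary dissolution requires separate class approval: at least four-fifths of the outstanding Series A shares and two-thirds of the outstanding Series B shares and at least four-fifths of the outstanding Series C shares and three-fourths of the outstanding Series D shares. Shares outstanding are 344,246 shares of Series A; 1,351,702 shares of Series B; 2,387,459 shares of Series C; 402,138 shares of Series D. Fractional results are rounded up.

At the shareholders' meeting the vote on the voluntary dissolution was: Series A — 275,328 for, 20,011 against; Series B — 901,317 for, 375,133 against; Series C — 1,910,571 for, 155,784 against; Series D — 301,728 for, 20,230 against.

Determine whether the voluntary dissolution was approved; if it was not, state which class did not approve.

Series A: 4/5 of 344246 = 275396.80, rounded up to 275397; 275,397 required, 275,328 in favor — not approved.
Series B: 2/3 of 1351702 = 901134.67, rounded up to 901135; 901,135 required, 901,317 in favor — approved.
Series C: 4/5 of 2387459 = 1909967.20, rounded up to 1909968; 1,909,968 required, 1,910,571 in favor — approved.
Series D: 3/4 of 402138 = 301603.50, rounded up to 301604; 301,604 required, 301,728 in favor — approved.

Not approved — the Series A shares did not give the required vote.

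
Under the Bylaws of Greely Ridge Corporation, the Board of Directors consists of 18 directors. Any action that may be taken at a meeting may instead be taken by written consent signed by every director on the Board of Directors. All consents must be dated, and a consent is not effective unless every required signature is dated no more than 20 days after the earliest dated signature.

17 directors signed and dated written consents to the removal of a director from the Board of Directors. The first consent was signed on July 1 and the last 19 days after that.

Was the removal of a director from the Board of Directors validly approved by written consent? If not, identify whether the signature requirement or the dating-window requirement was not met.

Signatures required: the unanimous vote of 18 — unanimous means all 18, so 18 needed; 17 signed. Insufficient.
Dating window: the latest signature is 19 days after the earliest; the limit is 20 days. Within the window.

Not effective — insufficient signatures.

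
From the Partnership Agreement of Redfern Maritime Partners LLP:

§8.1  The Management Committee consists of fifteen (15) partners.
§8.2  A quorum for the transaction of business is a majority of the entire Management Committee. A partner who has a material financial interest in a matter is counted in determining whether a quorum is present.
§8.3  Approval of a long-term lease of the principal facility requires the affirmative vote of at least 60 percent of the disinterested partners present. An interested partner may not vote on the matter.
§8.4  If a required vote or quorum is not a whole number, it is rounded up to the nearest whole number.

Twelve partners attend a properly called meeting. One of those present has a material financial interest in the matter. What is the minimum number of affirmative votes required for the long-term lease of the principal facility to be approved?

The long-term lease of the principal facility requires three-fifths of the disinterested partners present (12 − 1 = 11).
3/5 of 11 = 6.60, rounded up to 7.

7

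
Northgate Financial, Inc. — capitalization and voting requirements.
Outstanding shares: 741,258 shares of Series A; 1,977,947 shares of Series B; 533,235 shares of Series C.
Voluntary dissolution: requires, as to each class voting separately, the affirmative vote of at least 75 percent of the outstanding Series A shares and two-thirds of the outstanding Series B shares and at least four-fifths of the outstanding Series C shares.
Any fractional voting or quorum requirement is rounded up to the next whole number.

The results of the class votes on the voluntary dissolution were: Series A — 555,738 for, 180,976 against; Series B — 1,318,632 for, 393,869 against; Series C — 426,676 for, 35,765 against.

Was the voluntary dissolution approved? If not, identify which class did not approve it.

Series A: 3/4 of 741258 = 555943.50, rounded up to 555944; 555,944 required, 555,738 in favor — not approved.
Series B: 2/3 of 1977947 = 1318631.33, rounded up to 1318632; 1,318,632 required, 1,318,632 in favor — approved.
Series C: 4/5 of 533235 = 426588; 426,588 required, 426,676 in favor — approved.

Not approved — the Series A shares did not give the required vote.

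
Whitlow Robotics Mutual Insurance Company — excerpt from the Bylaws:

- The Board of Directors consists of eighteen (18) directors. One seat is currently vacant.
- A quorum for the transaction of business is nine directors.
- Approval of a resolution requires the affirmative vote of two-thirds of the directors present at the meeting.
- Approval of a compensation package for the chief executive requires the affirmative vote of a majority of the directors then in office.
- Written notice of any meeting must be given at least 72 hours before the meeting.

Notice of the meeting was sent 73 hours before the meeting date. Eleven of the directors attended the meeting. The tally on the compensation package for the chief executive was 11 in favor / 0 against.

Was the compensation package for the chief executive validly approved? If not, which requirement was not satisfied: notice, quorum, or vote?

Notice: 73 hours given; 72 required (73 ≥ 72). Satisfied.
Quorum: 11 present; quorum is 9. Satisfied.
Vote: the compensation package for the chief executive requires a majority of the directors then in office (17). A majority of 17 is 9, so 9 affirmative votes are needed; 11 voted in favor. Satisfied.

Valid — all requirements satisfied.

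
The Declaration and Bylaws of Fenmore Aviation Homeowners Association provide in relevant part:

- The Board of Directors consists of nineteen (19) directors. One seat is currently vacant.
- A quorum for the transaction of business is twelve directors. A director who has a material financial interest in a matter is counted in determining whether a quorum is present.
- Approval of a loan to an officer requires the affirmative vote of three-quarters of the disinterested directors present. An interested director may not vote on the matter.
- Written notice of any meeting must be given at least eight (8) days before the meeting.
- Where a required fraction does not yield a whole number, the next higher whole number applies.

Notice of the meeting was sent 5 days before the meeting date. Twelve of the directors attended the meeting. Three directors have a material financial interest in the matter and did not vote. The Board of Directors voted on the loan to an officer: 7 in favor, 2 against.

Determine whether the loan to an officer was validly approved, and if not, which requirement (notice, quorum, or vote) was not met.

Notice: 5 days given; 8 required (5 < 8). Not satisfied.
Quorum: 12 present (interested directors count toward quorum); quorum is 12. Satisfied.
Vote: the loan to an officer requires three-fourths of the disinterested directors present (12 − 3 = 9). 3/4 of 9 = 6.75, rounded up to 7, so 7 affirmative votes are needed; 7 voted in favor. Satisfied.

Invalid — notice requirement not satisfied.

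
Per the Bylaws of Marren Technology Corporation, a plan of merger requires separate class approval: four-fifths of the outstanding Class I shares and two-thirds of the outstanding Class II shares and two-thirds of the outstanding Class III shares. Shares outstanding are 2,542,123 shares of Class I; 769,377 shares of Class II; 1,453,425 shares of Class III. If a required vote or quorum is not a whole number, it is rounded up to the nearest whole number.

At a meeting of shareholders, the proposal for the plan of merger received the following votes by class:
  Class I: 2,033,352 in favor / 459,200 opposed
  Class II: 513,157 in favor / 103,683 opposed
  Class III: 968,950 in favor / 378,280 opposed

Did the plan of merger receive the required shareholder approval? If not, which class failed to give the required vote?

Not approved — the Class I shares did not give the required vote.

Class I: 4/5 of 2542123 = 2033698.40, rounded up to 2033699; 2,033,699 required, 2,033,352 in favor — not approved.
Class II: 2/3 of 769377 = 512918; 512,918 required, 513,157 in favor — approved.
Class III: 2/3 of 1453425 = 968950; 968,950 required, 968,950 in favor — approved.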